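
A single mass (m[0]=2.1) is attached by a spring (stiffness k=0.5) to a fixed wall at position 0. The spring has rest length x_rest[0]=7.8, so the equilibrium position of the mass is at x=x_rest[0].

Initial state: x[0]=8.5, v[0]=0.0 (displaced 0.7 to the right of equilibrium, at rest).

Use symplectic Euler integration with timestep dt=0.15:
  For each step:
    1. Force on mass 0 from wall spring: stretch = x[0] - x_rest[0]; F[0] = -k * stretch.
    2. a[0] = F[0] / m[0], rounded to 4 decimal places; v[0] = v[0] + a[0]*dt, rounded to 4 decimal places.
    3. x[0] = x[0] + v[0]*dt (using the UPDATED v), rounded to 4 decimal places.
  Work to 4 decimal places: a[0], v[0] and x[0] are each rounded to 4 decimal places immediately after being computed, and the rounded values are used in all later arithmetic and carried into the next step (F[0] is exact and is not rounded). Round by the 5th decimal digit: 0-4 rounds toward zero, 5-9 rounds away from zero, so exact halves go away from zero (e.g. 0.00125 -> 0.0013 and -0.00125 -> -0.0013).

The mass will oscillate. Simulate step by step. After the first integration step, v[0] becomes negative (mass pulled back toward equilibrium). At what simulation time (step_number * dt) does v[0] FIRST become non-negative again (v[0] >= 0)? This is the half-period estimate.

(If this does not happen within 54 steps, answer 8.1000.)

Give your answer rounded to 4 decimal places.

Step 0: x=[8.5000] v=[0.0000]
Step 1: x=[8.4963] v=[-0.0250]
Step 2: x=[8.4888] v=[-0.0499]
Step 3: x=[8.4776] v=[-0.0745]
Step 4: x=[8.4628] v=[-0.0987]
Step 5: x=[8.4444] v=[-0.1224]
Step 6: x=[8.4226] v=[-0.1454]
Step 7: x=[8.3975] v=[-0.1676]
Step 8: x=[8.3692] v=[-0.1889]
Step 9: x=[8.3378] v=[-0.2092]
Step 10: x=[8.3035] v=[-0.2284]
Step 11: x=[8.2665] v=[-0.2464]
Step 12: x=[8.2270] v=[-0.2631]
Step 13: x=[8.1852] v=[-0.2784]
Step 14: x=[8.1414] v=[-0.2922]
Step 15: x=[8.0957] v=[-0.3044]
Step 16: x=[8.0485] v=[-0.3150]
Step 17: x=[7.9999] v=[-0.3239]
Step 18: x=[7.9503] v=[-0.3310]
Step 19: x=[7.8998] v=[-0.3364]
Step 20: x=[7.8488] v=[-0.3400]
Step 21: x=[7.7975] v=[-0.3417]
Step 22: x=[7.7463] v=[-0.3416]
Step 23: x=[7.6953] v=[-0.3397]
Step 24: x=[7.6449] v=[-0.3360]
Step 25: x=[7.5953] v=[-0.3305]
Step 26: x=[7.5468] v=[-0.3232]
Step 27: x=[7.4997] v=[-0.3142]
Step 28: x=[7.4542] v=[-0.3035]
Step 29: x=[7.4105] v=[-0.2912]
Step 30: x=[7.3689] v=[-0.2773]
Step 31: x=[7.3296] v=[-0.2619]
Step 32: x=[7.2928] v=[-0.2451]
Step 33: x=[7.2588] v=[-0.2270]
Step 34: x=[7.2276] v=[-0.2077]
Step 35: x=[7.1995] v=[-0.1873]
Step 36: x=[7.1746] v=[-0.1659]
Step 37: x=[7.1531] v=[-0.1436]
Step 38: x=[7.1350] v=[-0.1205]
Step 39: x=[7.1205] v=[-0.0968]
Step 40: x=[7.1096] v=[-0.0725]
Step 41: x=[7.1024] v=[-0.0478]
Step 42: x=[7.0990] v=[-0.0229]
Step 43: x=[7.0993] v=[0.0021]
First v>=0 after going negative at step 43, time=6.4500

Answer: 6.4500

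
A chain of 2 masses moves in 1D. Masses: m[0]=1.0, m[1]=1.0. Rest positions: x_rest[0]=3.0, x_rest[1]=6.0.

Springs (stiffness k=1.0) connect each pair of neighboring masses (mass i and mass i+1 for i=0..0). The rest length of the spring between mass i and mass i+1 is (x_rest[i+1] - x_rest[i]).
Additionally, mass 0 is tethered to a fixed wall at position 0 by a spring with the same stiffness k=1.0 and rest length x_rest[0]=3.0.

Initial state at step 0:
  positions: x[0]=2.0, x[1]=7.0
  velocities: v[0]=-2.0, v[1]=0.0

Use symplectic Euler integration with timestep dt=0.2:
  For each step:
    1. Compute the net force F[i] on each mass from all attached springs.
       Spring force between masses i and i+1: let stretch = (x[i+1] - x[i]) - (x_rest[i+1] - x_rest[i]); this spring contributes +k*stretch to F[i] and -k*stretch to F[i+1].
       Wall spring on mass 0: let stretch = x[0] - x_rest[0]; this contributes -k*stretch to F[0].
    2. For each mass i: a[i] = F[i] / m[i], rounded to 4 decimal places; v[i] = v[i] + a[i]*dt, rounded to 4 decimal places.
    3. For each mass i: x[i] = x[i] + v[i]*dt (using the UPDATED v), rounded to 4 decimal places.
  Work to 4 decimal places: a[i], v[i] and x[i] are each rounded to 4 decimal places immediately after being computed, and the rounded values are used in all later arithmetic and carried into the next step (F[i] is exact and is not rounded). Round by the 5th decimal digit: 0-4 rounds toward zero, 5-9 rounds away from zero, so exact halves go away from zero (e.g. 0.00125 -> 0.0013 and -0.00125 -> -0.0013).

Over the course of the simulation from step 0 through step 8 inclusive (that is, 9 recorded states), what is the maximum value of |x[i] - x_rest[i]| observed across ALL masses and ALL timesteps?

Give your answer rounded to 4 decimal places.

Step 0: x=[2.0000 7.0000] v=[-2.0000 0.0000]
Step 1: x=[1.7200 6.9200] v=[-1.4000 -0.4000]
Step 2: x=[1.5792 6.7520] v=[-0.7040 -0.8400]
Step 3: x=[1.5821 6.4971] v=[0.0147 -1.2746]
Step 4: x=[1.7184 6.1656] v=[0.6813 -1.6576]
Step 5: x=[1.9638 5.7762] v=[1.2271 -1.9470]
Step 6: x=[2.2832 5.3543] v=[1.5968 -2.1095]
Step 7: x=[2.6341 4.9296] v=[1.7544 -2.1237]
Step 8: x=[2.9714 4.5330] v=[1.6867 -1.9828]
Max displacement = 1.4670

Answer: 1.4670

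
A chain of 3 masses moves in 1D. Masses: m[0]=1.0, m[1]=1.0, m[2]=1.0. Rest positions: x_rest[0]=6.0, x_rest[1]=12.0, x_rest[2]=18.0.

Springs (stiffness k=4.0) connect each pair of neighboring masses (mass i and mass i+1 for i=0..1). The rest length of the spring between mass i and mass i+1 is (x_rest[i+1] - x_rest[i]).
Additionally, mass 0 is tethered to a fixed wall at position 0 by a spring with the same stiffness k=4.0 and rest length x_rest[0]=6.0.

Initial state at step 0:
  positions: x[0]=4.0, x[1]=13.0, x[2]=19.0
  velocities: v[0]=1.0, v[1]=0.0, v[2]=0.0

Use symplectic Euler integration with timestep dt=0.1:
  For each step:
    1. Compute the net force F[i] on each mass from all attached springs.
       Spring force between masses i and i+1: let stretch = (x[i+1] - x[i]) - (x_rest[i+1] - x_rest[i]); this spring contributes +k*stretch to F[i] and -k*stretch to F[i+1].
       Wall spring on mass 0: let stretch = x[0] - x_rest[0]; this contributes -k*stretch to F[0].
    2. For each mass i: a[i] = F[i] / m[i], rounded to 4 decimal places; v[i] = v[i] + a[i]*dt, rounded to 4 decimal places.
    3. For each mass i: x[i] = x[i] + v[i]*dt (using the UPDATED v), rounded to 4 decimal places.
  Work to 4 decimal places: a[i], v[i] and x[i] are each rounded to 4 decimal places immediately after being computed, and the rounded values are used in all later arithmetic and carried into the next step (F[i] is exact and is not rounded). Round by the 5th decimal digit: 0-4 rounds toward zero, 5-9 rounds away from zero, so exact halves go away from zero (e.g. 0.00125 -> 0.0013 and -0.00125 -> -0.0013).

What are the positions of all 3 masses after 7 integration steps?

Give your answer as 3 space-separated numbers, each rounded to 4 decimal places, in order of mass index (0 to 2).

Answer: 7.7741 11.5512 18.5792

Derivation:
Step 0: x=[4.0000 13.0000 19.0000] v=[1.0000 0.0000 0.0000]
Step 1: x=[4.3000 12.8800 19.0000] v=[3.0000 -1.2000 0.0000]
Step 2: x=[4.7712 12.6616 18.9952] v=[4.7120 -2.1840 -0.0480]
Step 3: x=[5.3672 12.3809 18.9771] v=[5.9597 -2.8067 -0.1814]
Step 4: x=[6.0290 12.0835 18.9351] v=[6.6183 -2.9737 -0.4199]
Step 5: x=[6.6919 11.8180 18.8591] v=[6.6285 -2.6549 -0.7605]
Step 6: x=[7.2921 11.6291 18.7414] v=[6.0022 -1.8889 -1.1769]
Step 7: x=[7.7741 11.5512 18.5792] v=[4.8202 -0.7788 -1.6218]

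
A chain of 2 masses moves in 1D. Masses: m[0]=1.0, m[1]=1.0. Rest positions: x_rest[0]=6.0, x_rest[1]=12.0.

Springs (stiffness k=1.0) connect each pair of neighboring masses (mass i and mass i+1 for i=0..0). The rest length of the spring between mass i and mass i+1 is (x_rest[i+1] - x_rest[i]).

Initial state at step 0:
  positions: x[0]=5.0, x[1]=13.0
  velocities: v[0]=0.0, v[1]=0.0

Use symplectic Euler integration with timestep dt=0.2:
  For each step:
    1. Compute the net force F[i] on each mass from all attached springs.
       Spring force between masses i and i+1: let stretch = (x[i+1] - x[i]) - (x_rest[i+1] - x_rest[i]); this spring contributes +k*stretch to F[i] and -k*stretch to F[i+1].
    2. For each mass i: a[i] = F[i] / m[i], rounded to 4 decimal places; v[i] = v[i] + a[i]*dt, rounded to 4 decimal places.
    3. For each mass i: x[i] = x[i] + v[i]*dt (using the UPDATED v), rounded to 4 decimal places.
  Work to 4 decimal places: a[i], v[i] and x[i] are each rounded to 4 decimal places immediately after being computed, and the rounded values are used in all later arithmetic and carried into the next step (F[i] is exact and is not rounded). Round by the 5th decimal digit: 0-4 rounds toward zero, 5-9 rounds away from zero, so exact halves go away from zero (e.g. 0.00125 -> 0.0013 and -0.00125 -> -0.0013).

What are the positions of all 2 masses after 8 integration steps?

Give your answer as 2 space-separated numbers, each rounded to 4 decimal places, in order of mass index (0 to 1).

Answer: 6.7531 11.2469

Derivation:
Step 0: x=[5.0000 13.0000] v=[0.0000 0.0000]
Step 1: x=[5.0800 12.9200] v=[0.4000 -0.4000]
Step 2: x=[5.2336 12.7664] v=[0.7680 -0.7680]
Step 3: x=[5.4485 12.5515] v=[1.0746 -1.0746]
Step 4: x=[5.7075 12.2925] v=[1.2952 -1.2952]
Step 5: x=[5.9899 12.0101] v=[1.4122 -1.4122]
Step 6: x=[6.2731 11.7269] v=[1.4162 -1.4162]
Step 7: x=[6.5345 11.4655] v=[1.3070 -1.3070]
Step 8: x=[6.7531 11.2469] v=[1.0932 -1.0932]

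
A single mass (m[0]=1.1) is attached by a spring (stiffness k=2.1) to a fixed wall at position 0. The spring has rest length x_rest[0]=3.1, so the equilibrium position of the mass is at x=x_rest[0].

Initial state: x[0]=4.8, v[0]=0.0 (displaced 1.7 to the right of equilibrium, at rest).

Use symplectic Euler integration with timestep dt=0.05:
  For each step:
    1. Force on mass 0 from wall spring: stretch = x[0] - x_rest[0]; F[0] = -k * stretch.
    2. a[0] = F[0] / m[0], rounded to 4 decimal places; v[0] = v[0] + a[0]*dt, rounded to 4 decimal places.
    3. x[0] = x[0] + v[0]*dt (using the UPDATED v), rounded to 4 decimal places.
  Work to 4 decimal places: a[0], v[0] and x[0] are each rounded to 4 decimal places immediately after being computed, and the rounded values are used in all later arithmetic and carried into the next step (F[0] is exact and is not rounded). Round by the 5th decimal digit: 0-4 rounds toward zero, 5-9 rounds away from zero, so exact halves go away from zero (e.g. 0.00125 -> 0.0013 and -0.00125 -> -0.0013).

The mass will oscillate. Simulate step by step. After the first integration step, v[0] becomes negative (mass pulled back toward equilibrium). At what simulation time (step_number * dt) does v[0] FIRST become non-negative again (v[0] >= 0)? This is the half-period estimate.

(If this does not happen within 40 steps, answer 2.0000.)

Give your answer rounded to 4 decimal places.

Answer: 2.0000

Derivation:
Step 0: x=[4.8000] v=[0.0000]
Step 1: x=[4.7919] v=[-0.1623]
Step 2: x=[4.7757] v=[-0.3238]
Step 3: x=[4.7515] v=[-0.4838]
Step 4: x=[4.7194] v=[-0.6414]
Step 5: x=[4.6796] v=[-0.7960]
Step 6: x=[4.6323] v=[-0.9468]
Step 7: x=[4.5776] v=[-1.0931]
Step 8: x=[4.5159] v=[-1.2341]
Step 9: x=[4.4474] v=[-1.3693]
Step 10: x=[4.3725] v=[-1.4979]
Step 11: x=[4.2915] v=[-1.6194]
Step 12: x=[4.2048] v=[-1.7331]
Step 13: x=[4.1129] v=[-1.8386]
Step 14: x=[4.0161] v=[-1.9353]
Step 15: x=[3.9150] v=[-2.0227]
Step 16: x=[3.8100] v=[-2.1005]
Step 17: x=[3.7016] v=[-2.1683]
Step 18: x=[3.5903] v=[-2.2257]
Step 19: x=[3.4767] v=[-2.2725]
Step 20: x=[3.3613] v=[-2.3085]
Step 21: x=[3.2446] v=[-2.3334]
Step 22: x=[3.1272] v=[-2.3472]
Step 23: x=[3.0097] v=[-2.3498]
Step 24: x=[2.8926] v=[-2.3412]
Step 25: x=[2.7765] v=[-2.3214]
Step 26: x=[2.6620] v=[-2.2905]
Step 27: x=[2.5496] v=[-2.2487]
Step 28: x=[2.4398] v=[-2.1962]
Step 29: x=[2.3331] v=[-2.1332]
Step 30: x=[2.2301] v=[-2.0600]
Step 31: x=[2.1313] v=[-1.9770]
Step 32: x=[2.0371] v=[-1.8845]
Step 33: x=[1.9480] v=[-1.7830]
Step 34: x=[1.8644] v=[-1.6730]
Step 35: x=[1.7866] v=[-1.5551]
Step 36: x=[1.7151] v=[-1.4297]
Step 37: x=[1.6502] v=[-1.2975]
Step 38: x=[1.5922] v=[-1.1591]
Step 39: x=[1.5414] v=[-1.0152]
Step 40: x=[1.4981] v=[-0.8664]
v[0] did not become non-negative within 40 steps; using fallback time=2.0000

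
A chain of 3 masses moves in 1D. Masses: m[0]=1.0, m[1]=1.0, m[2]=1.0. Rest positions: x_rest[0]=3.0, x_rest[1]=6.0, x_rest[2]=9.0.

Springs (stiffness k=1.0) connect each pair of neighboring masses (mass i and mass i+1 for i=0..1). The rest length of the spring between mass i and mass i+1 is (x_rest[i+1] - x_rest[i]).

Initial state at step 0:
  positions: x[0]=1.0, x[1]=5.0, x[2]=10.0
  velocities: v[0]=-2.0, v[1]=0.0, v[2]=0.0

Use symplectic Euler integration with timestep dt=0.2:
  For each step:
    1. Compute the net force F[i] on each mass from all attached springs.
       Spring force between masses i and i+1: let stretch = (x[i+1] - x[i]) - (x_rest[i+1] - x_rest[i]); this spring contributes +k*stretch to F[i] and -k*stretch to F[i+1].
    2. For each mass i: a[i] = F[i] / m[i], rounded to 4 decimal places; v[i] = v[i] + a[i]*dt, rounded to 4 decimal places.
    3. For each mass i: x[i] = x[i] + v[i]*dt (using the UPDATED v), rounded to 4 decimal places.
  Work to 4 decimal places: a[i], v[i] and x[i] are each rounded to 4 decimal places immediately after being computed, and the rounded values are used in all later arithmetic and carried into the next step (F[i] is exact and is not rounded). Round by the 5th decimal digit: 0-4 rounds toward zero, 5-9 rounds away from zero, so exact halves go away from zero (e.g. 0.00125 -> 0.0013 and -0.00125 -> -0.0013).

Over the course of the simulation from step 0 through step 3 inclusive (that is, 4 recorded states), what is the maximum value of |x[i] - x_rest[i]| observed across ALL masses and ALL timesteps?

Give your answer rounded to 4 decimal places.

Answer: 2.8975

Derivation:
Step 0: x=[1.0000 5.0000 10.0000] v=[-2.0000 0.0000 0.0000]
Step 1: x=[0.6400 5.0400 9.9200] v=[-1.8000 0.2000 -0.4000]
Step 2: x=[0.3360 5.0992 9.7648] v=[-1.5200 0.2960 -0.7760]
Step 3: x=[0.1025 5.1545 9.5430] v=[-1.1674 0.2765 -1.1091]
Max displacement = 2.8975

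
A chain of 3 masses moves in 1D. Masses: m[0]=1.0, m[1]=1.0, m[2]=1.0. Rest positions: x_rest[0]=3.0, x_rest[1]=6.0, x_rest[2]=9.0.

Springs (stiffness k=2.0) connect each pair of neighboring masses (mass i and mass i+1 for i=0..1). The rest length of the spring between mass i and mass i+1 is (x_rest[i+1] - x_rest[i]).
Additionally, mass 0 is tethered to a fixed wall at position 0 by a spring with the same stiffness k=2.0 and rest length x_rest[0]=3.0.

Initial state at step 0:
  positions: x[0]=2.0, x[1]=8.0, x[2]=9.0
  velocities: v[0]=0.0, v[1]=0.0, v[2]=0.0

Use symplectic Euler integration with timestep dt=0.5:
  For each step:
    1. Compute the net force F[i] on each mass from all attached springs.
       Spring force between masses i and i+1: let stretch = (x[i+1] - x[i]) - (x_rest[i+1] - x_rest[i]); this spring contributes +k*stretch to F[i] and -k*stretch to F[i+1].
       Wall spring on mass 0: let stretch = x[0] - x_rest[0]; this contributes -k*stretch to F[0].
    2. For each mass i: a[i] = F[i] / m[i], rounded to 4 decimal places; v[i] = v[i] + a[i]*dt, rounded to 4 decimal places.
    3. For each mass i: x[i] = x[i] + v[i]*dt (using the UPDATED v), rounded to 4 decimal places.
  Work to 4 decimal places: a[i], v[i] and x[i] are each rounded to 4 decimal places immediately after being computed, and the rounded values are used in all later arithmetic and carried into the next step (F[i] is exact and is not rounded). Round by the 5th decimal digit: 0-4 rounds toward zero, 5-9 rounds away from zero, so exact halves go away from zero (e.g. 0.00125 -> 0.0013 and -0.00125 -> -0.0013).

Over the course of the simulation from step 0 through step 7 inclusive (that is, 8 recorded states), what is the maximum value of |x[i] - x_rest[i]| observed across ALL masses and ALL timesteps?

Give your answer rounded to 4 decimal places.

Answer: 2.0625

Derivation:
Step 0: x=[2.0000 8.0000 9.0000] v=[0.0000 0.0000 0.0000]
Step 1: x=[4.0000 5.5000 10.0000] v=[4.0000 -5.0000 2.0000]
Step 2: x=[4.7500 4.5000 10.2500] v=[1.5000 -2.0000 0.5000]
Step 3: x=[3.0000 6.5000 9.1250] v=[-3.5000 4.0000 -2.2500]
Step 4: x=[1.5000 8.0625 8.1875] v=[-3.0000 3.1250 -1.8750]
Step 5: x=[2.5313 6.4063 8.6875] v=[2.0625 -3.3125 1.0000]
Step 6: x=[4.2344 3.9532 9.5469] v=[3.4062 -4.9063 1.7188]
Step 7: x=[3.6797 4.4375 9.1095] v=[-1.1094 0.9686 -0.8749]
Max displacement = 2.0625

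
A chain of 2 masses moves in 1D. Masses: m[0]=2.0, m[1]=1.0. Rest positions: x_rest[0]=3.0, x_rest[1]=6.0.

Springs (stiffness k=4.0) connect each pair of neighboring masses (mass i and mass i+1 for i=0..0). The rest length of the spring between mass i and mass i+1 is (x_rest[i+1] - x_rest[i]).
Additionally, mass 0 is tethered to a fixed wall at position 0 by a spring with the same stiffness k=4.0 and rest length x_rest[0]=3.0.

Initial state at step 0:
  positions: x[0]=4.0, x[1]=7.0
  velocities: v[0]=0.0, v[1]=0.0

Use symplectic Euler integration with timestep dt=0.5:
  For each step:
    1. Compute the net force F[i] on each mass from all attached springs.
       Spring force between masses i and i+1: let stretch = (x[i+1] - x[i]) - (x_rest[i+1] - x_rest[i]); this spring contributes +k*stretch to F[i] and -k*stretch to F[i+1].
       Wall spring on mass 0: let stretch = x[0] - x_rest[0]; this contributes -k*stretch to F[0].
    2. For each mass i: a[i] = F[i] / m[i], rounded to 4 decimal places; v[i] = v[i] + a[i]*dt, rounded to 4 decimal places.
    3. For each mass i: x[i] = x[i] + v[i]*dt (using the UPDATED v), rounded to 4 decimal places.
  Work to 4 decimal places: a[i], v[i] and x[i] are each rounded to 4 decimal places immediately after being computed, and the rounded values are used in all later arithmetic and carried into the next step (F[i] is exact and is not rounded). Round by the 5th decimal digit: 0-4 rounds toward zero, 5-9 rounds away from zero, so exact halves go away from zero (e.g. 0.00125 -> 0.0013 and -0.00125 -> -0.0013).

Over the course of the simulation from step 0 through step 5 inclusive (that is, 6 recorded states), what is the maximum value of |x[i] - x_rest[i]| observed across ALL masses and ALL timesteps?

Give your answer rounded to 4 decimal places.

Step 0: x=[4.0000 7.0000] v=[0.0000 0.0000]
Step 1: x=[3.5000 7.0000] v=[-1.0000 0.0000]
Step 2: x=[3.0000 6.5000] v=[-1.0000 -1.0000]
Step 3: x=[2.7500 5.5000] v=[-0.5000 -2.0000]
Step 4: x=[2.5000 4.7500] v=[-0.5000 -1.5000]
Step 5: x=[2.1250 4.7500] v=[-0.7500 0.0000]
Max displacement = 1.2500

Answer: 1.2500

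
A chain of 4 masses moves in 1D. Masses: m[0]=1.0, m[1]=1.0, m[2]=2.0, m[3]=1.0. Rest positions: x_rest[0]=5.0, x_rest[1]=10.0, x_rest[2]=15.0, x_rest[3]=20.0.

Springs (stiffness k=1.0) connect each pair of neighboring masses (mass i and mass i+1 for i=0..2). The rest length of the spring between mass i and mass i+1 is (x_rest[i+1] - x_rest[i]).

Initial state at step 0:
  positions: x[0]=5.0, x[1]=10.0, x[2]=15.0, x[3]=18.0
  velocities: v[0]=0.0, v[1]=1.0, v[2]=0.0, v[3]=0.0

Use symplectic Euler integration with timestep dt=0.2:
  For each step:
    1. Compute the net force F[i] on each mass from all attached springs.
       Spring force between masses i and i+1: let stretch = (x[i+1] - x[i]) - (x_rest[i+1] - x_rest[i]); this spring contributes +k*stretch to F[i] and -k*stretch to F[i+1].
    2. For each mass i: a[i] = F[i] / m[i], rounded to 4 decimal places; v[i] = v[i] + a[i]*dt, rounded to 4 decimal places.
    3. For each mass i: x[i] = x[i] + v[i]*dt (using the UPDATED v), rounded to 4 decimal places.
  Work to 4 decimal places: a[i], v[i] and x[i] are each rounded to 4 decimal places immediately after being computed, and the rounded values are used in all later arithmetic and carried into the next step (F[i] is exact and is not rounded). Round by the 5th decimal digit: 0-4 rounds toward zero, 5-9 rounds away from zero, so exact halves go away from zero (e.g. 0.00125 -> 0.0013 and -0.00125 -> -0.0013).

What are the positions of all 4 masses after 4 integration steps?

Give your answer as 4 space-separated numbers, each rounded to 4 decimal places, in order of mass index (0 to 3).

Answer: 5.0739 10.6281 14.6834 18.7312

Derivation:
Step 0: x=[5.0000 10.0000 15.0000 18.0000] v=[0.0000 1.0000 0.0000 0.0000]
Step 1: x=[5.0000 10.2000 14.9600 18.0800] v=[0.0000 1.0000 -0.2000 0.4000]
Step 2: x=[5.0080 10.3824 14.8872 18.2352] v=[0.0400 0.9120 -0.3640 0.7760]
Step 3: x=[5.0310 10.5300 14.7913 18.4565] v=[0.1149 0.7381 -0.4797 1.1064]
Step 4: x=[5.0739 10.6281 14.6834 18.7312] v=[0.2147 0.4906 -0.5393 1.3734]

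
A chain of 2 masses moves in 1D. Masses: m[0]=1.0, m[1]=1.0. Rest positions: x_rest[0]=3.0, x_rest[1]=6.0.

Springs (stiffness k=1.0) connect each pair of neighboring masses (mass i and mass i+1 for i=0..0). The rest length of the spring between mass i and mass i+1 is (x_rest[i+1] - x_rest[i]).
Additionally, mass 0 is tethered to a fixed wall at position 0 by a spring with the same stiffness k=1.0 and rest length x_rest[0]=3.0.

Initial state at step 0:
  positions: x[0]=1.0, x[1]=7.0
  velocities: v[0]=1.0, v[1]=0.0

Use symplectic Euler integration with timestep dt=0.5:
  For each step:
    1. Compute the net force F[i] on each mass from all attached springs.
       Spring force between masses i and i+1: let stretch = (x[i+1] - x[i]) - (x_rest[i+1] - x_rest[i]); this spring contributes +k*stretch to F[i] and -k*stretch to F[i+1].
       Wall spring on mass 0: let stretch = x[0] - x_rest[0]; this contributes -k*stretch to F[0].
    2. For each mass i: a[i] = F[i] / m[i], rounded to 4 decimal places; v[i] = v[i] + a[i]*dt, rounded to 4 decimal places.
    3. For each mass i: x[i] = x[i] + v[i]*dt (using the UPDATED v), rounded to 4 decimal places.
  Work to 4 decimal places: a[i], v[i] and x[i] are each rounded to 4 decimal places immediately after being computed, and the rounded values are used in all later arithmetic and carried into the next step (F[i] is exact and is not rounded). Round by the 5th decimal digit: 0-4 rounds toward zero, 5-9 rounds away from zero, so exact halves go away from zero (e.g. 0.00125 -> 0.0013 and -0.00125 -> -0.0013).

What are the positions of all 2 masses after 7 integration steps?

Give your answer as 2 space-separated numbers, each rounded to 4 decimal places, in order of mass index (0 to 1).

Step 0: x=[1.0000 7.0000] v=[1.0000 0.0000]
Step 1: x=[2.7500 6.2500] v=[3.5000 -1.5000]
Step 2: x=[4.6875 5.3750] v=[3.8750 -1.7500]
Step 3: x=[5.6250 5.0781] v=[1.8750 -0.5938]
Step 4: x=[5.0195 5.6680] v=[-1.2110 1.1797]
Step 5: x=[3.3213 6.8458] v=[-3.3965 2.3555]
Step 6: x=[1.6739 7.8925] v=[-3.2949 2.0933]
Step 7: x=[1.1626 8.1345] v=[-1.0226 0.4840]

Answer: 1.1626 8.1345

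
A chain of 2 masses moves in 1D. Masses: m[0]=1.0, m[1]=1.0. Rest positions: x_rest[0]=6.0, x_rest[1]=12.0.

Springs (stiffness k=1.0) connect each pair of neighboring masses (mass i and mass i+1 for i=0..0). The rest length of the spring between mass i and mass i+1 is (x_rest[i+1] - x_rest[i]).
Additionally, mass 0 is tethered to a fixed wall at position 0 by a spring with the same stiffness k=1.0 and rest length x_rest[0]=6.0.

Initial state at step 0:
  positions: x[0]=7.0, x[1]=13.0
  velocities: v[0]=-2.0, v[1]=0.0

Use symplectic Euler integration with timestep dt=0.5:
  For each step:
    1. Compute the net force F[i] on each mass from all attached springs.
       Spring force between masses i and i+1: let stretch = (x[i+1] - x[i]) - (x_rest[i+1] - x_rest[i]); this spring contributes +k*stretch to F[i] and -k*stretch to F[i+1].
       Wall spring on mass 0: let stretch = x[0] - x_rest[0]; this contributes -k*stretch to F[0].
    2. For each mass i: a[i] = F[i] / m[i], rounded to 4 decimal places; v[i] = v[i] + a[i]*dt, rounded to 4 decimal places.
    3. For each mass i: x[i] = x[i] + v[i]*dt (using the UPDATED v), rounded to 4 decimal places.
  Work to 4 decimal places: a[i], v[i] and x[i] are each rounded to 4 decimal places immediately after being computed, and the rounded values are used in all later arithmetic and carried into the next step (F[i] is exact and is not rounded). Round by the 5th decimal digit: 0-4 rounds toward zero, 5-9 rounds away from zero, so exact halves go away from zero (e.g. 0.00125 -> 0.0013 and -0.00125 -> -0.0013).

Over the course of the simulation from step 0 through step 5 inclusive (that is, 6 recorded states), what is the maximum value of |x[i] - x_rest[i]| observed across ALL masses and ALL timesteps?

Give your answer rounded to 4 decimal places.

Step 0: x=[7.0000 13.0000] v=[-2.0000 0.0000]
Step 1: x=[5.7500 13.0000] v=[-2.5000 0.0000]
Step 2: x=[4.8750 12.6875] v=[-1.7500 -0.6250]
Step 3: x=[4.7344 11.9219] v=[-0.2813 -1.5313]
Step 4: x=[5.2071 10.8594] v=[0.9453 -2.1251]
Step 5: x=[5.7911 9.8838] v=[1.1679 -1.9513]
Max displacement = 2.1162

Answer: 2.1162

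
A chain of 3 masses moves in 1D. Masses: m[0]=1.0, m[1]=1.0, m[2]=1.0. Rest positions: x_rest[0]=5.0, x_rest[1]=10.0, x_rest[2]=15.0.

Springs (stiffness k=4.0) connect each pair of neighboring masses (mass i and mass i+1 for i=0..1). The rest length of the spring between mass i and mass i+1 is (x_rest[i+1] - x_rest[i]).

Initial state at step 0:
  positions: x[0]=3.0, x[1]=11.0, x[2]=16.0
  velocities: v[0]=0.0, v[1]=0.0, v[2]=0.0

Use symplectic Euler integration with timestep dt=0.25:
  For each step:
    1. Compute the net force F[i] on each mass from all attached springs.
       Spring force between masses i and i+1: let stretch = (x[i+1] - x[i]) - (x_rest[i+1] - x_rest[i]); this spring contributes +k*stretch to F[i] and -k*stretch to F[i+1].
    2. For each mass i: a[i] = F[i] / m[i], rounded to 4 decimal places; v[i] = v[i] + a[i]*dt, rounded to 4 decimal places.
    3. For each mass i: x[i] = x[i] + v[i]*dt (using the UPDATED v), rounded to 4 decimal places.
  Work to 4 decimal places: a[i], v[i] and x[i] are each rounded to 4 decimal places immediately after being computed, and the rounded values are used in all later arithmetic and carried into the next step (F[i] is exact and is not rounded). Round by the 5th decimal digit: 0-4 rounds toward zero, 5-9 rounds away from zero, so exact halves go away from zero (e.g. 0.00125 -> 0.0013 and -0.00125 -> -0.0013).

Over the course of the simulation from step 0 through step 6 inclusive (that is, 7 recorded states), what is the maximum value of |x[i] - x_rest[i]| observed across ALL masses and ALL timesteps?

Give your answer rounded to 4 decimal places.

Step 0: x=[3.0000 11.0000 16.0000] v=[0.0000 0.0000 0.0000]
Step 1: x=[3.7500 10.2500 16.0000] v=[3.0000 -3.0000 0.0000]
Step 2: x=[4.8750 9.3125 15.8125] v=[4.5000 -3.7500 -0.7500]
Step 3: x=[5.8594 8.8906 15.2500] v=[3.9375 -1.6875 -2.2500]
Step 4: x=[6.3516 9.3008 14.3477] v=[1.9687 1.6407 -3.6094]
Step 5: x=[6.3311 10.2354 13.4336] v=[-0.0821 3.7384 -3.6563]
Step 6: x=[6.0367 10.9935 12.9700] v=[-1.1778 3.0323 -1.8545]
Max displacement = 2.0300

Answer: 2.0300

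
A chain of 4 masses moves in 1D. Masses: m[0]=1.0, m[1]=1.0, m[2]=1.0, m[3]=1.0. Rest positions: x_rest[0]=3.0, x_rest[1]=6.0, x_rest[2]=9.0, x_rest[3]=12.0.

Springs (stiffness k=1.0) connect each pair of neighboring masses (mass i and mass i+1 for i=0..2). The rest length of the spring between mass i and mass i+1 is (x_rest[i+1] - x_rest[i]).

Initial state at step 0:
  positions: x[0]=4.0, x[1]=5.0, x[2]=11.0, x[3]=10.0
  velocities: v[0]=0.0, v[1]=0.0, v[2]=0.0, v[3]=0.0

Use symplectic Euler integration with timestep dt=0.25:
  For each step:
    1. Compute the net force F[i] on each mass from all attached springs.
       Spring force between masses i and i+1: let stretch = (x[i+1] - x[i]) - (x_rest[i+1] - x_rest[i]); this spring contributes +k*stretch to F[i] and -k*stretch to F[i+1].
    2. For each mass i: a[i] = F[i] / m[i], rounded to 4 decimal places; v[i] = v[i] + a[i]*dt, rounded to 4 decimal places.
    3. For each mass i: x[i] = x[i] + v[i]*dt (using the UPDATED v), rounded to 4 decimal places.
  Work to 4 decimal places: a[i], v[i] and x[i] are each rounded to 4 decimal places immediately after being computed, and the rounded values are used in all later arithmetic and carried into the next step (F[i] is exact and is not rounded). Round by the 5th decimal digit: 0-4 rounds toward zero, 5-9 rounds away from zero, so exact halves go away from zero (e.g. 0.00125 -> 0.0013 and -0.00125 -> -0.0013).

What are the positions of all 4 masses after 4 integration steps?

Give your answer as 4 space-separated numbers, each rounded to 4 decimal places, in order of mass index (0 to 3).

Step 0: x=[4.0000 5.0000 11.0000 10.0000] v=[0.0000 0.0000 0.0000 0.0000]
Step 1: x=[3.8750 5.3125 10.5625 10.2500] v=[-0.5000 1.2500 -1.7500 1.0000]
Step 2: x=[3.6524 5.8633 9.7774 10.7070] v=[-0.8906 2.2031 -3.1406 1.8281]
Step 3: x=[3.3804 6.5205 8.8057 11.2934] v=[-1.0879 2.6289 -3.8867 2.3457]
Step 4: x=[3.1172 7.1243 7.8467 11.9119] v=[-1.0529 2.4152 -3.8361 2.4738]

Answer: 3.1172 7.1243 7.8467 11.9119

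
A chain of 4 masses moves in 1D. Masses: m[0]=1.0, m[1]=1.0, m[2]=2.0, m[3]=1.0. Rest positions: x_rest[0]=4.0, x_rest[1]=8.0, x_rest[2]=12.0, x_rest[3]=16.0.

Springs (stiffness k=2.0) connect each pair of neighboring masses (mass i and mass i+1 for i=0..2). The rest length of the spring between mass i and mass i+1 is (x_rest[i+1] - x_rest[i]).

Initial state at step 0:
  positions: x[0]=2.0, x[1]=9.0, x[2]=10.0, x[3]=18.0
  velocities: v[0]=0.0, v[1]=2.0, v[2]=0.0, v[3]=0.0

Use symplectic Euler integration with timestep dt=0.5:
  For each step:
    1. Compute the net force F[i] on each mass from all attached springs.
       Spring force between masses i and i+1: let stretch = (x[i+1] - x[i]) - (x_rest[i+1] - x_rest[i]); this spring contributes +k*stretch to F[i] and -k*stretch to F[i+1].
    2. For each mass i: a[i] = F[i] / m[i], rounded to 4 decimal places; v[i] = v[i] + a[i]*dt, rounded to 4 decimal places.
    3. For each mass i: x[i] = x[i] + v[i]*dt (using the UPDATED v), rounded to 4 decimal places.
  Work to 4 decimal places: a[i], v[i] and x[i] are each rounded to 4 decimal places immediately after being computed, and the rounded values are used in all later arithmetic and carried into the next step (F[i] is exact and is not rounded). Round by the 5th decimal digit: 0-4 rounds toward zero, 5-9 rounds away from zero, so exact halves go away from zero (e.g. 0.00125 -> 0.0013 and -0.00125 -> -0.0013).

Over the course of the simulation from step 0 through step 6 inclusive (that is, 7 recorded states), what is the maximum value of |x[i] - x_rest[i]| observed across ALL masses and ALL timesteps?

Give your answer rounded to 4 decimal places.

Step 0: x=[2.0000 9.0000 10.0000 18.0000] v=[0.0000 2.0000 0.0000 0.0000]
Step 1: x=[3.5000 7.0000 11.7500 16.0000] v=[3.0000 -4.0000 3.5000 -4.0000]
Step 2: x=[4.7500 5.6250 13.3750 13.8750] v=[2.5000 -2.7500 3.2500 -4.2500]
Step 3: x=[4.4375 7.6875 13.1875 13.5000] v=[-0.6250 4.1250 -0.3750 -0.7500]
Step 4: x=[3.7500 10.8750 11.7031 14.9688] v=[-1.3750 6.3750 -2.9688 2.9375]
Step 5: x=[4.6250 10.9141 10.8281 16.8047] v=[1.7500 0.0781 -1.7500 3.6718]
Step 6: x=[6.6446 7.7656 11.4688 17.6523] v=[4.0391 -6.2970 1.2813 1.6952]
Max displacement = 2.9141

Answer: 2.9141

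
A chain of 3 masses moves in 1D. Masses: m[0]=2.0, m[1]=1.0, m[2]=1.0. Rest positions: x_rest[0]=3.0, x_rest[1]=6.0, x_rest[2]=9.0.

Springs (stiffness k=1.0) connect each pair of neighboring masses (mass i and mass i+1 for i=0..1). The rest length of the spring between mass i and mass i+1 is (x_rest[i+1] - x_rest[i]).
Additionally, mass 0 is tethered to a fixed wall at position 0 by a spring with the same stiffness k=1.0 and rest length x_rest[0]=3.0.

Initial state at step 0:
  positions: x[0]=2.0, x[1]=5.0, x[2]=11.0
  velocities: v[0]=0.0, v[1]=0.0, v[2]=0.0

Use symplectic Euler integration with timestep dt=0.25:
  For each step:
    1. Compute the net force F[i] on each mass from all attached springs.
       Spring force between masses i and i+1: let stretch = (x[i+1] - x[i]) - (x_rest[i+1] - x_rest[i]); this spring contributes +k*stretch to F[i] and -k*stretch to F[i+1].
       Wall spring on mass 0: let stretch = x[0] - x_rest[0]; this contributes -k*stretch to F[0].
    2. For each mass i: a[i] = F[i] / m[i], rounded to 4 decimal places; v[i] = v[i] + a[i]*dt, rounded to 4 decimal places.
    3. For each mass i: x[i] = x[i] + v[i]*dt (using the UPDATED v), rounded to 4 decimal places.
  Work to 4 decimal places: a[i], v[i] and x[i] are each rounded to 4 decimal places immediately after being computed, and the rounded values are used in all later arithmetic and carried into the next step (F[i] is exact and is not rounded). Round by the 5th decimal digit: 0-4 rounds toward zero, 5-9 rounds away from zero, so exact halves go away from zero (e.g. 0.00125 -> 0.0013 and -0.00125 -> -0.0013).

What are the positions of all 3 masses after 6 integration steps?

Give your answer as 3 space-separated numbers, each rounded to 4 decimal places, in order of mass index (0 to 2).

Answer: 2.8335 7.0610 8.4311

Derivation:
Step 0: x=[2.0000 5.0000 11.0000] v=[0.0000 0.0000 0.0000]
Step 1: x=[2.0313 5.1875 10.8125] v=[0.1250 0.7500 -0.7500]
Step 2: x=[2.0977 5.5293 10.4609] v=[0.2656 1.3672 -1.4063]
Step 3: x=[2.2058 5.9649 9.9886] v=[0.4324 1.7422 -1.8892]
Step 4: x=[2.3625 6.4170 9.4523] v=[0.6266 1.8084 -2.1451]
Step 5: x=[2.5720 6.8054 8.9138] v=[0.8381 1.5536 -2.1539]
Step 6: x=[2.8335 7.0610 8.4311] v=[1.0458 1.0224 -1.9310]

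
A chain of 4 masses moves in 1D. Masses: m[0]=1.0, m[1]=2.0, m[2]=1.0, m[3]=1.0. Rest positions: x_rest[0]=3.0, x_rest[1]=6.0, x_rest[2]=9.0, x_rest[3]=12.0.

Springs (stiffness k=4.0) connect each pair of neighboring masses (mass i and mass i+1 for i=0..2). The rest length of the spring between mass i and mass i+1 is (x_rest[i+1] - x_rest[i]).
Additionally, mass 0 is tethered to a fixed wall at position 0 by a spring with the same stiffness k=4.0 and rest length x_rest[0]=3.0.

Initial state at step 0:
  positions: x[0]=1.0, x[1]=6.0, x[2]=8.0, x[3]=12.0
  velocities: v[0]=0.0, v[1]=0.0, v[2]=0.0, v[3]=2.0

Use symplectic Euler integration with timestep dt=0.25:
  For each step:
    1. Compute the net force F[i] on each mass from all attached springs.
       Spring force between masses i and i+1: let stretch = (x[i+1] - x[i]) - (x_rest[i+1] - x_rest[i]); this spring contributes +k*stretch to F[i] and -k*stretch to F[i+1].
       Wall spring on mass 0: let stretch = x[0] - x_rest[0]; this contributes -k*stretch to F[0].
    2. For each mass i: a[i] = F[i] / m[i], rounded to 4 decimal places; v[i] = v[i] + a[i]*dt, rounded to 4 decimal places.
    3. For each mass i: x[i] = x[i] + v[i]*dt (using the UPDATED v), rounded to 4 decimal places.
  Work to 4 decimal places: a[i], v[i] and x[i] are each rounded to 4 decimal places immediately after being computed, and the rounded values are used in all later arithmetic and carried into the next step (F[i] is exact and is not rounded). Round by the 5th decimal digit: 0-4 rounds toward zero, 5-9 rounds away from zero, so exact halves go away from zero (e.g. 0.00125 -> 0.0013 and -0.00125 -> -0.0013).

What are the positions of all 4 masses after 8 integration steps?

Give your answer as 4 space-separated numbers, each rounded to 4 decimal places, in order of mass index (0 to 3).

Step 0: x=[1.0000 6.0000 8.0000 12.0000] v=[0.0000 0.0000 0.0000 2.0000]
Step 1: x=[2.0000 5.6250 8.5000 12.2500] v=[4.0000 -1.5000 2.0000 1.0000]
Step 2: x=[3.4063 5.1563 9.2188 12.3125] v=[5.6250 -1.8750 2.8750 0.2500]
Step 3: x=[4.3985 4.9766 9.6954 12.3516] v=[3.9687 -0.7188 1.9062 0.1563]
Step 4: x=[4.4356 5.3145 9.6563 12.4766] v=[0.1483 1.3516 -0.1564 0.5001]
Step 5: x=[3.5835 6.0853 9.2368 12.6466] v=[-3.4084 3.0831 -1.6779 0.6798]
Step 6: x=[2.4610 6.9373 8.8819 12.7141] v=[-4.4901 3.4080 -1.4196 0.2700]
Step 7: x=[1.8423 7.4729 8.9989 12.5736] v=[-2.4748 2.1422 0.4680 -0.5622]
Step 8: x=[2.1707 7.4954 9.6281 12.2894] v=[1.3135 0.0899 2.5167 -1.1369]

Answer: 2.1707 7.4954 9.6281 12.2894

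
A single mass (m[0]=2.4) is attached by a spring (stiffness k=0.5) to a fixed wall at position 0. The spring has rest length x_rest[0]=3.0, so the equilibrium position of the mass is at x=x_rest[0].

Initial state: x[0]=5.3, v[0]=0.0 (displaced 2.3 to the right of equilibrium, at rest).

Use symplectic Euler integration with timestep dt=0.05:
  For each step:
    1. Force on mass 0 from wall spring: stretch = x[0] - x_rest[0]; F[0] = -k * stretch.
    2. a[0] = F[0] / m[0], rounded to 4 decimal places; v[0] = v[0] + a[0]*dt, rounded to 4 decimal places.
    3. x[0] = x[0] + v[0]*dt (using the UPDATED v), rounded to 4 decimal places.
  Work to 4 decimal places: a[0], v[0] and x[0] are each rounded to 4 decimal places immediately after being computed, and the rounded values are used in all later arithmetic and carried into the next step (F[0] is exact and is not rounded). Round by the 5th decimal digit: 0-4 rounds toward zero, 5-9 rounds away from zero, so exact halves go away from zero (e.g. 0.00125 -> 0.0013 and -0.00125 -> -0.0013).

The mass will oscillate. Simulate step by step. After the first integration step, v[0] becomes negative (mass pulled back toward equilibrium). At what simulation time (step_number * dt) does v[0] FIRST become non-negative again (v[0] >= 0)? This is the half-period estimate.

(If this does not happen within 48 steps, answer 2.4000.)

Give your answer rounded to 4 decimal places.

Step 0: x=[5.3000] v=[0.0000]
Step 1: x=[5.2988] v=[-0.0240]
Step 2: x=[5.2964] v=[-0.0479]
Step 3: x=[5.2928] v=[-0.0718]
Step 4: x=[5.2880] v=[-0.0957]
Step 5: x=[5.2820] v=[-0.1195]
Step 6: x=[5.2748] v=[-0.1433]
Step 7: x=[5.2665] v=[-0.1670]
Step 8: x=[5.2570] v=[-0.1906]
Step 9: x=[5.2463] v=[-0.2141]
Step 10: x=[5.2344] v=[-0.2375]
Step 11: x=[5.2214] v=[-0.2608]
Step 12: x=[5.2072] v=[-0.2839]
Step 13: x=[5.1919] v=[-0.3069]
Step 14: x=[5.1754] v=[-0.3297]
Step 15: x=[5.1578] v=[-0.3524]
Step 16: x=[5.1391] v=[-0.3749]
Step 17: x=[5.1192] v=[-0.3972]
Step 18: x=[5.0982] v=[-0.4193]
Step 19: x=[5.0761] v=[-0.4412]
Step 20: x=[5.0530] v=[-0.4628]
Step 21: x=[5.0288] v=[-0.4842]
Step 22: x=[5.0035] v=[-0.5053]
Step 23: x=[4.9772] v=[-0.5262]
Step 24: x=[4.9499] v=[-0.5468]
Step 25: x=[4.9215] v=[-0.5671]
Step 26: x=[4.8921] v=[-0.5871]
Step 27: x=[4.8618] v=[-0.6068]
Step 28: x=[4.8305] v=[-0.6262]
Step 29: x=[4.7982] v=[-0.6453]
Step 30: x=[4.7650] v=[-0.6640]
Step 31: x=[4.7309] v=[-0.6824]
Step 32: x=[4.6959] v=[-0.7004]
Step 33: x=[4.6600] v=[-0.7181]
Step 34: x=[4.6232] v=[-0.7354]
Step 35: x=[4.5856] v=[-0.7523]
Step 36: x=[4.5472] v=[-0.7688]
Step 37: x=[4.5080] v=[-0.7849]
Step 38: x=[4.4680] v=[-0.8006]
Step 39: x=[4.4272] v=[-0.8159]
Step 40: x=[4.3857] v=[-0.8308]
Step 41: x=[4.3434] v=[-0.8452]
Step 42: x=[4.3004] v=[-0.8592]
Step 43: x=[4.2568] v=[-0.8727]
Step 44: x=[4.2125] v=[-0.8858]
Step 45: x=[4.1676] v=[-0.8984]
Step 46: x=[4.1221] v=[-0.9106]
Step 47: x=[4.0760] v=[-0.9223]
Step 48: x=[4.0293] v=[-0.9335]
v[0] did not become non-negative within 48 steps; using fallback time=2.4000

Answer: 2.4000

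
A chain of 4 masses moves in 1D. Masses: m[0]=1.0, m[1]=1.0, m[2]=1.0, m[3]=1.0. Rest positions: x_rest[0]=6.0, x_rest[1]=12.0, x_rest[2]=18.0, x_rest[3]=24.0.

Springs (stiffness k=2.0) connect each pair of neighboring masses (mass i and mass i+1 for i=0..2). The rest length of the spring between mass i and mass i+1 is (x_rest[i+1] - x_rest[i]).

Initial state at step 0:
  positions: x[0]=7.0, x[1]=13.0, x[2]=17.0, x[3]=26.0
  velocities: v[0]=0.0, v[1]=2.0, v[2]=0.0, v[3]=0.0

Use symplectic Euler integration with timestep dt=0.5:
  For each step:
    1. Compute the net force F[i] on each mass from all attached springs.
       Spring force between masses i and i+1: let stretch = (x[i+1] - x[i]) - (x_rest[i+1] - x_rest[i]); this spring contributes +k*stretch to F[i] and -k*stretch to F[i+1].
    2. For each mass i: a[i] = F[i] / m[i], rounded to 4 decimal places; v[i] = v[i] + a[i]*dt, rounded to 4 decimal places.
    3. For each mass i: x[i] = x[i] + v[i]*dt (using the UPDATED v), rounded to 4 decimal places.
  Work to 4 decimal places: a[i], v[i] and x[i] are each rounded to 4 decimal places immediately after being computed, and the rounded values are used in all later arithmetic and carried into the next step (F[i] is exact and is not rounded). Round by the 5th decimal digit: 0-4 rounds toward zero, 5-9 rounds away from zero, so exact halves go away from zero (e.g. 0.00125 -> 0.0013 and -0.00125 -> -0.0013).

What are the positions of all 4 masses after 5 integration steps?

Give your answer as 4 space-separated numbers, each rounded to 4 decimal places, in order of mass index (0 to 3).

Answer: 9.0625 13.4375 18.5625 26.9375

Derivation:
Step 0: x=[7.0000 13.0000 17.0000 26.0000] v=[0.0000 2.0000 0.0000 0.0000]
Step 1: x=[7.0000 13.0000 19.5000 24.5000] v=[0.0000 0.0000 5.0000 -3.0000]
Step 2: x=[7.0000 13.2500 21.2500 23.5000] v=[0.0000 0.5000 3.5000 -2.0000]
Step 3: x=[7.1250 14.3750 20.1250 24.3750] v=[0.2500 2.2500 -2.2500 1.7500]
Step 4: x=[7.8750 14.7500 18.2500 26.1250] v=[1.5000 0.7500 -3.7500 3.5000]
Step 5: x=[9.0625 13.4375 18.5625 26.9375] v=[2.3750 -2.6250 0.6250 1.6250]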